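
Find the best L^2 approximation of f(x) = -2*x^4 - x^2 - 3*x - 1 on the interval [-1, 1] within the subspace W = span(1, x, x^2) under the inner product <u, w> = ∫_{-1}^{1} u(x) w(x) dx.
g(x) = -19*x^2/7 - 3*x - 29/35

The best approximation g ∈ W is the orthogonal projection of f onto W. Writing g = a_0 + a_1 x + a_2 x^2, the coefficients solve the normal equations G · a = b where
  G_{ij} = <φ_i, φ_j> and b_i = <f, φ_i>, with φ_0 = 1, φ_1 = x, φ_2 = x^2.
G =
  [2, 0, 2/3]
  [0, 2/3, 0]
  [2/3, 0, 2/5],
b = (-52/15, -2, -172/105).
Solving gives a_0 = -29/35, a_1 = -3, a_2 = -19/7, so
  g(x) = -19*x^2/7 - 3*x - 29/35.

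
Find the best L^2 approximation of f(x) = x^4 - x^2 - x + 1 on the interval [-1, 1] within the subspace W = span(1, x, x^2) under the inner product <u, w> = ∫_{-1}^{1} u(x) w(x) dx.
g(x) = -x^2/7 - x + 32/35

The best approximation g ∈ W is the orthogonal projection of f onto W. Writing g = a_0 + a_1 x + a_2 x^2, the coefficients solve the normal equations G · a = b where
  G_{ij} = <φ_i, φ_j> and b_i = <f, φ_i>, with φ_0 = 1, φ_1 = x, φ_2 = x^2.
G =
  [2, 0, 2/3]
  [0, 2/3, 0]
  [2/3, 0, 2/5],
b = (26/15, -2/3, 58/105).
Solving gives a_0 = 32/35, a_1 = -1, a_2 = -1/7, so
  g(x) = -x^2/7 - x + 32/35.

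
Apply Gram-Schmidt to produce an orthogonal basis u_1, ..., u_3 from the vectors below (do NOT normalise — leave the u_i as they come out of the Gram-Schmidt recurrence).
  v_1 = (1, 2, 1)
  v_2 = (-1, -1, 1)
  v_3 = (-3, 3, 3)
Orthogonal basis:
  u_1 = (1, 2, 1)
  u_2 = (-2/3, -1/3, 4/3)
  u_3 = (-18/7, 12/7, -6/7)

Apply the Gram-Schmidt recurrence
  u_1 = v_1
  u_i = v_i − Σ_{j<i} ((v_i · u_j) / (u_j · u_j)) · u_j.

Step by step this gives:
  u_1 = (1, 2, 1)
  u_2 = (-2/3, -1/3, 4/3)
  u_3 = (-18/7, 12/7, -6/7)

Orthogonality check:
  u_2 · u_1 = 0 (should be 0)
  u_3 · u_1 = 0 (should be 0)
  u_3 · u_2 = 0 (should be 0)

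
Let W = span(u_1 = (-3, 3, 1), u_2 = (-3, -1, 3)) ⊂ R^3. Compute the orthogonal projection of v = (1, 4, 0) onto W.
proj_W(v) = (-3/14, 229/70, -51/35)

Set up U = [u_1 | ... | u_2] ∈ R^(3×2). The projector onto W = col(U) is P = U (U^T U)^(-1) U^T.
Compute U^T U =
  [19, 9]
  [9, 19],
and U^T v = (9, -7).
Solve U^T U · c = U^T v for the coefficients: c = (117/140, -107/140). The projection is proj_W(v) = U c.
Check: (v - proj_W(v)) · u_1 = 0  (should be 0).
Check: (v - proj_W(v)) · u_2 = 0  (should be 0).
Result: proj_W(v) = (-3/14, 229/70, -51/35).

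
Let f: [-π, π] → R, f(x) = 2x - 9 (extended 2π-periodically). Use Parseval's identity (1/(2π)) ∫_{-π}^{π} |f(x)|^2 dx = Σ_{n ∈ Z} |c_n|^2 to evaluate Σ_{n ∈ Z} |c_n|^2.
Σ |c_n|^2 = 4π^2/3 + 81

Expand and integrate term by term over [-π, π]:
  ∫ (2x)^2 dx = 4·(2π^3/3); ∫ 2·2·(-9)·x dx = 0 (odd integrand); ∫ (-9)^2 dx = 81·2π.
So (1/(2π)) ∫_{-π}^{π} (2x - 9)^2 dx = 4π^2/3 + 81 = 4π^2/3 + 81.
Parseval ⇒ Σ |c_n|^2 = 4π^2/3 + 81.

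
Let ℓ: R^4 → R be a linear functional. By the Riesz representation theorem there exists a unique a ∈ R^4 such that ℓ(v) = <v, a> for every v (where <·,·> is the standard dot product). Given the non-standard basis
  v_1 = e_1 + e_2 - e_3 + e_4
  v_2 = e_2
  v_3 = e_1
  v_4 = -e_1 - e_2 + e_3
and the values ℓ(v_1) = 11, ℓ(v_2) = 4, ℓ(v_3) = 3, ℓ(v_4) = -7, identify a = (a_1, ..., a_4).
a = (3, 4, 0, 4)

Write a = (a_1, ..., a_4) in the standard basis. For each basis vector v_i, ℓ(v_i) = <v_i, a> is a linear equation in the a_j's. Collect the n equations into a matrix system V a = ℓ, where row i of V is v_i (expressed in the standard basis). Since V is invertible (lower-triangular with 1s on the diagonal, up to permutation), solve by back-substitution:
  V =
[[1, 1, -1, 1],
 [0, 1, 0, 0],
 [1, 0, 0, 0],
 [-1, -1, 1, 0]]
  V a = (11, 4, 3, -7)
Solving gives a = (3, 4, 0, 4).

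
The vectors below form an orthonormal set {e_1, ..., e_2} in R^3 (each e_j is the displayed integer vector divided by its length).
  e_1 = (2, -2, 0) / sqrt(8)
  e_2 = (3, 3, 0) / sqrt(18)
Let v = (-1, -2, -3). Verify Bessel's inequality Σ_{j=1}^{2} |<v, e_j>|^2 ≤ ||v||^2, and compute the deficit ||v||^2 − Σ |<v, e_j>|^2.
Σ |<v, e_j>|^2 = 5; ||v||^2 = 14; deficit = 9

Write each e_j = u_j / sqrt(<u_j, u_j>) where u_j is the displayed integer vector. Then <v, e_j> = <v, u_j> / sqrt(<u_j, u_j>), so |<v, e_j>|^2 = <v, u_j>^2 / <u_j, u_j>.
Coefficients: <v, e_1> = 2/sqrt(8), <v, e_2> = -9/sqrt(18).
Square and sum: Σ |<v, e_j>|^2 = 5.
Compute ||v||^2 = v·v = 14.
Deficit = 14 − 5 = 9 ≥ 0, confirming Bessel's inequality. (The deficit equals ||v − Σ <v,e_j> e_j||^2, the squared distance from v to span{e_j}.)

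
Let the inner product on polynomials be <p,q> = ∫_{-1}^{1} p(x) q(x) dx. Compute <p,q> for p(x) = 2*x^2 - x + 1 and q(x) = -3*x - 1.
<p,q> = -4/3

Expand the product: p(x)·q(x) = -6*x^3 + x^2 - 2*x - 1.
∫_{-1}^{1} of each monomial x^k gives [2/(k+1) if k even, 0 if k odd]. Integrating term-by-term (or equivalently evaluating the antiderivative F(x) = -3*x^4/2 + x^3/3 - x^2 - x at the endpoints):
  F(1) − F(−1) = -19/6 − (-11/6) = -4/3.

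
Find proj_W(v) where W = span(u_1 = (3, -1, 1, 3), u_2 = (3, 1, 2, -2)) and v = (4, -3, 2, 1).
proj_W(v) = (171/43, -22/43, 149/86, 167/86)

Set up U = [u_1 | ... | u_2] ∈ R^(4×2). The projector onto W = col(U) is P = U (U^T U)^(-1) U^T.
Compute U^T U =
  [20, 4]
  [4, 18],
and U^T v = (20, 11).
Solve U^T U · c = U^T v for the coefficients: c = (79/86, 35/86). The projection is proj_W(v) = U c.
Check: (v - proj_W(v)) · u_1 = 0  (should be 0).
Check: (v - proj_W(v)) · u_2 = 0  (should be 0).
Result: proj_W(v) = (171/43, -22/43, 149/86, 167/86).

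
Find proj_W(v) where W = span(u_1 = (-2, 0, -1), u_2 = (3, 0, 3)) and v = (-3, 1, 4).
proj_W(v) = (-3, 0, 4)

Set up U = [u_1 | ... | u_2] ∈ R^(3×2). The projector onto W = col(U) is P = U (U^T U)^(-1) U^T.
Compute U^T U =
  [5, -9]
  [-9, 18],
and U^T v = (2, 3).
Solve U^T U · c = U^T v for the coefficients: c = (7, 11/3). The projection is proj_W(v) = U c.
Check: (v - proj_W(v)) · u_1 = 0  (should be 0).
Check: (v - proj_W(v)) · u_2 = 0  (should be 0).
Result: proj_W(v) = (-3, 0, 4).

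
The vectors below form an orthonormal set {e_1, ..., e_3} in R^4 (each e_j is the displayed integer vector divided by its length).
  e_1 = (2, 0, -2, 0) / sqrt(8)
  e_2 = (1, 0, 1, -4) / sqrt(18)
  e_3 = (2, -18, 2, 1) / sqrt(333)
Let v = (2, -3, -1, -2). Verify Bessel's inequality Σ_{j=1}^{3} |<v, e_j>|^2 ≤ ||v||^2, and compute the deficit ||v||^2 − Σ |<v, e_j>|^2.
Σ |<v, e_j>|^2 = 657/37; ||v||^2 = 18; deficit = 9/37

Write each e_j = u_j / sqrt(<u_j, u_j>) where u_j is the displayed integer vector. Then <v, e_j> = <v, u_j> / sqrt(<u_j, u_j>), so |<v, e_j>|^2 = <v, u_j>^2 / <u_j, u_j>.
Coefficients: <v, e_1> = 6/sqrt(8), <v, e_2> = 9/sqrt(18), <v, e_3> = 54/sqrt(333).
Square and sum: Σ |<v, e_j>|^2 = 657/37.
Compute ||v||^2 = v·v = 18.
Deficit = 18 − 657/37 = 9/37 ≥ 0, confirming Bessel's inequality. (The deficit equals ||v − Σ <v,e_j> e_j||^2, the squared distance from v to span{e_j}.)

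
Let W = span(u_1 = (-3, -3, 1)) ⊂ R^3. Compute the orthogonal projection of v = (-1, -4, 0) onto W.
proj_W(v) = (-45/19, -45/19, 15/19)

Set up U = [u_1 | ... | u_1] ∈ R^(3×1). The projector onto W = col(U) is P = U (U^T U)^(-1) U^T.
Compute U^T U =
  [19],
and U^T v = (15).
Solve U^T U · c = U^T v for the coefficients: c = (15/19). The projection is proj_W(v) = U c.
Check: (v - proj_W(v)) · u_1 = 0  (should be 0).
Result: proj_W(v) = (-45/19, -45/19, 15/19).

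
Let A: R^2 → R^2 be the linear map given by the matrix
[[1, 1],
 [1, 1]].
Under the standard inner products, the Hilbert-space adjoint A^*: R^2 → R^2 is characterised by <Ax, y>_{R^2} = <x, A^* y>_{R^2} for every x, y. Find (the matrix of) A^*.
A^* = A^T =
[[1, 1],
 [1, 1]]

For real matrices with standard dot products, the defining identity <Ax, y> = <x, A^* y> gives (Ax)^T y = x^T (A^*) y, i.e. x^T A^T y = x^T (A^*) y. Since this holds for all x, y, we must have A^* = A^T. Therefore
A^* =
[[1, 1],
 [1, 1]].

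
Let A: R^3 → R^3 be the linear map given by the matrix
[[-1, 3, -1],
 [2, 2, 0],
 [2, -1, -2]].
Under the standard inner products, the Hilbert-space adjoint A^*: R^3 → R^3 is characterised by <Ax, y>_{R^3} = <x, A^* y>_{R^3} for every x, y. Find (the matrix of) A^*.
A^* = A^T =
[[-1, 2, 2],
 [3, 2, -1],
 [-1, 0, -2]]

For real matrices with standard dot products, the defining identity <Ax, y> = <x, A^* y> gives (Ax)^T y = x^T (A^*) y, i.e. x^T A^T y = x^T (A^*) y. Since this holds for all x, y, we must have A^* = A^T. Therefore
A^* =
[[-1, 2, 2],
 [3, 2, -1],
 [-1, 0, -2]].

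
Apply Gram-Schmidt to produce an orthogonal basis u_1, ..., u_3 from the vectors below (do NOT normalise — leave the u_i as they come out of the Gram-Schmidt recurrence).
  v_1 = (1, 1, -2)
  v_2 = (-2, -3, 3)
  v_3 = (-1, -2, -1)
Orthogonal basis:
  u_1 = (1, 1, -2)
  u_2 = (-1/6, -7/6, -2/3)
  u_3 = (-6/11, 2/11, -2/11)

Apply the Gram-Schmidt recurrence
  u_1 = v_1
  u_i = v_i − Σ_{j<i} ((v_i · u_j) / (u_j · u_j)) · u_j.

Step by step this gives:
  u_1 = (1, 1, -2)
  u_2 = (-1/6, -7/6, -2/3)
  u_3 = (-6/11, 2/11, -2/11)

Orthogonality check:
  u_2 · u_1 = 0 (should be 0)
  u_3 · u_1 = 0 (should be 0)
  u_3 · u_2 = 0 (should be 0)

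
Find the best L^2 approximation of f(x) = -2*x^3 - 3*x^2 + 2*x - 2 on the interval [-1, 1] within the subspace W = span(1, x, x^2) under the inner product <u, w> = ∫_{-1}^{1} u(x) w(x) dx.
g(x) = -3*x^2 + 4*x/5 - 2

The best approximation g ∈ W is the orthogonal projection of f onto W. Writing g = a_0 + a_1 x + a_2 x^2, the coefficients solve the normal equations G · a = b where
  G_{ij} = <φ_i, φ_j> and b_i = <f, φ_i>, with φ_0 = 1, φ_1 = x, φ_2 = x^2.
G =
  [2, 0, 2/3]
  [0, 2/3, 0]
  [2/3, 0, 2/5],
b = (-6, 8/15, -38/15).
Solving gives a_0 = -2, a_1 = 4/5, a_2 = -3, so
  g(x) = -3*x^2 + 4*x/5 - 2.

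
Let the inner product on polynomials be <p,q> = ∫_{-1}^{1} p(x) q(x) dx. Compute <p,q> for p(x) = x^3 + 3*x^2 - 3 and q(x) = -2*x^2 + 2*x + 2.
<p,q> = -28/5

Expand the product: p(x)·q(x) = -2*x^5 - 4*x^4 + 8*x^3 + 12*x^2 - 6*x - 6.
∫_{-1}^{1} of each monomial x^k gives [2/(k+1) if k even, 0 if k odd]. Integrating term-by-term (or equivalently evaluating the antiderivative F(x) = -x^6/3 - 4*x^5/5 + 2*x^4 + 4*x^3 - 3*x^2 - 6*x at the endpoints):
  F(1) − F(−1) = -62/15 − (22/15) = -28/5.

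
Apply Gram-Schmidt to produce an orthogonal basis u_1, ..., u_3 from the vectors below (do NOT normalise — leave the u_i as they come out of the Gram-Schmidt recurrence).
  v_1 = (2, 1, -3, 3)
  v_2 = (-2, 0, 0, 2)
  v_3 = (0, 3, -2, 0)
Orthogonal basis:
  u_1 = (2, 1, -3, 3)
  u_2 = (-50/23, -2/23, 6/23, 40/23)
  u_3 = (-1, 13/5, -4/5, -1)

Apply the Gram-Schmidt recurrence
  u_1 = v_1
  u_i = v_i − Σ_{j<i} ((v_i · u_j) / (u_j · u_j)) · u_j.

Step by step this gives:
  u_1 = (2, 1, -3, 3)
  u_2 = (-50/23, -2/23, 6/23, 40/23)
  u_3 = (-1, 13/5, -4/5, -1)

Orthogonality check:
  u_2 · u_1 = 0 (should be 0)
  u_3 · u_1 = 0 (should be 0)
  u_3 · u_2 = 0 (should be 0)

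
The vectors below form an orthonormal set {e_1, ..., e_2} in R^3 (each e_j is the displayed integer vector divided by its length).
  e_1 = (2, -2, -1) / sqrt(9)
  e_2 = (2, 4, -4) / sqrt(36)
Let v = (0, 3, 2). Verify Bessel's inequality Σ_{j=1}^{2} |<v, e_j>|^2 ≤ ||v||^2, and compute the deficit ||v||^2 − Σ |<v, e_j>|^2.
Σ |<v, e_j>|^2 = 68/9; ||v||^2 = 13; deficit = 49/9

Write each e_j = u_j / sqrt(<u_j, u_j>) where u_j is the displayed integer vector. Then <v, e_j> = <v, u_j> / sqrt(<u_j, u_j>), so |<v, e_j>|^2 = <v, u_j>^2 / <u_j, u_j>.
Coefficients: <v, e_1> = -8/sqrt(9), <v, e_2> = 4/sqrt(36).
Square and sum: Σ |<v, e_j>|^2 = 68/9.
Compute ||v||^2 = v·v = 13.
Deficit = 13 − 68/9 = 49/9 ≥ 0, confirming Bessel's inequality. (The deficit equals ||v − Σ <v,e_j> e_j||^2, the squared distance from v to span{e_j}.)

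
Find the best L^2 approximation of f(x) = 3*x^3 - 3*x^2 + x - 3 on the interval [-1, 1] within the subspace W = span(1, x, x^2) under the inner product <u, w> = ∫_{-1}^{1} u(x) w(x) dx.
g(x) = -3*x^2 + 14*x/5 - 3

The best approximation g ∈ W is the orthogonal projection of f onto W. Writing g = a_0 + a_1 x + a_2 x^2, the coefficients solve the normal equations G · a = b where
  G_{ij} = <φ_i, φ_j> and b_i = <f, φ_i>, with φ_0 = 1, φ_1 = x, φ_2 = x^2.
G =
  [2, 0, 2/3]
  [0, 2/3, 0]
  [2/3, 0, 2/5],
b = (-8, 28/15, -16/5).
Solving gives a_0 = -3, a_1 = 14/5, a_2 = -3, so
  g(x) = -3*x^2 + 14*x/5 - 3.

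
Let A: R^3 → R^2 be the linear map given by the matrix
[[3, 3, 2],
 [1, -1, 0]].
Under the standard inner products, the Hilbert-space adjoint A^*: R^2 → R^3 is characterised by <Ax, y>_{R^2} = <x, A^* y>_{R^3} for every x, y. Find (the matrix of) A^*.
A^* = A^T =
[[3, 1],
 [3, -1],
 [2, 0]]

For real matrices with standard dot products, the defining identity <Ax, y> = <x, A^* y> gives (Ax)^T y = x^T (A^*) y, i.e. x^T A^T y = x^T (A^*) y. Since this holds for all x, y, we must have A^* = A^T. Therefore
A^* =
[[3, 1],
 [3, -1],
 [2, 0]].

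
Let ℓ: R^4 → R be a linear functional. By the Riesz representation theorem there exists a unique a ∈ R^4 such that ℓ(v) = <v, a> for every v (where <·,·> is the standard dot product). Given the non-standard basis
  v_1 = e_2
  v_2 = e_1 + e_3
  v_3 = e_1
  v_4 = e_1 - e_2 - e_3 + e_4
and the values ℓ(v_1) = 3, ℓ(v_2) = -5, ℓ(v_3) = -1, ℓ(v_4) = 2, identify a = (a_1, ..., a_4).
a = (-1, 3, -4, 2)

Write a = (a_1, ..., a_4) in the standard basis. For each basis vector v_i, ℓ(v_i) = <v_i, a> is a linear equation in the a_j's. Collect the n equations into a matrix system V a = ℓ, where row i of V is v_i (expressed in the standard basis). Since V is invertible (lower-triangular with 1s on the diagonal, up to permutation), solve by back-substitution:
  V =
[[0, 1, 0, 0],
 [1, 0, 1, 0],
 [1, 0, 0, 0],
 [1, -1, -1, 1]]
  V a = (3, -5, -1, 2)
Solving gives a = (-1, 3, -4, 2).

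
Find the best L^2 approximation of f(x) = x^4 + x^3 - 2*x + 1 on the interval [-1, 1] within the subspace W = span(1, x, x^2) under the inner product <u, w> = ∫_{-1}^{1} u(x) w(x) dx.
g(x) = 6*x^2/7 - 7*x/5 + 32/35

The best approximation g ∈ W is the orthogonal projection of f onto W. Writing g = a_0 + a_1 x + a_2 x^2, the coefficients solve the normal equations G · a = b where
  G_{ij} = <φ_i, φ_j> and b_i = <f, φ_i>, with φ_0 = 1, φ_1 = x, φ_2 = x^2.
G =
  [2, 0, 2/3]
  [0, 2/3, 0]
  [2/3, 0, 2/5],
b = (12/5, -14/15, 20/21).
Solving gives a_0 = 32/35, a_1 = -7/5, a_2 = 6/7, so
  g(x) = 6*x^2/7 - 7*x/5 + 32/35.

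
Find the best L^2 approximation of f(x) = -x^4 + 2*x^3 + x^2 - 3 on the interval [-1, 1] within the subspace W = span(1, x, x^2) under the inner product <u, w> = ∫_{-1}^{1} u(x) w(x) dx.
g(x) = x^2/7 + 6*x/5 - 102/35

The best approximation g ∈ W is the orthogonal projection of f onto W. Writing g = a_0 + a_1 x + a_2 x^2, the coefficients solve the normal equations G · a = b where
  G_{ij} = <φ_i, φ_j> and b_i = <f, φ_i>, with φ_0 = 1, φ_1 = x, φ_2 = x^2.
G =
  [2, 0, 2/3]
  [0, 2/3, 0]
  [2/3, 0, 2/5],
b = (-86/15, 4/5, -66/35).
Solving gives a_0 = -102/35, a_1 = 6/5, a_2 = 1/7, so
  g(x) = x^2/7 + 6*x/5 - 102/35.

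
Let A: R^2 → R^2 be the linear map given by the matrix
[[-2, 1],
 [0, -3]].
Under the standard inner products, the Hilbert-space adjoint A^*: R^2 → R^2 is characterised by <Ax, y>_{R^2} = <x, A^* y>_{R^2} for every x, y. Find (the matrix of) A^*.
A^* = A^T =
[[-2, 0],
 [1, -3]]

For real matrices with standard dot products, the defining identity <Ax, y> = <x, A^* y> gives (Ax)^T y = x^T (A^*) y, i.e. x^T A^T y = x^T (A^*) y. Since this holds for all x, y, we must have A^* = A^T. Therefore
A^* =
[[-2, 0],
 [1, -3]].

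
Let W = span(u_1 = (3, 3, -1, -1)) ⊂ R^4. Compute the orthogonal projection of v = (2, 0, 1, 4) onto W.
proj_W(v) = (3/20, 3/20, -1/20, -1/20)

Set up U = [u_1 | ... | u_1] ∈ R^(4×1). The projector onto W = col(U) is P = U (U^T U)^(-1) U^T.
Compute U^T U =
  [20],
and U^T v = (1).
Solve U^T U · c = U^T v for the coefficients: c = (1/20). The projection is proj_W(v) = U c.
Check: (v - proj_W(v)) · u_1 = 0  (should be 0).
Result: proj_W(v) = (3/20, 3/20, -1/20, -1/20).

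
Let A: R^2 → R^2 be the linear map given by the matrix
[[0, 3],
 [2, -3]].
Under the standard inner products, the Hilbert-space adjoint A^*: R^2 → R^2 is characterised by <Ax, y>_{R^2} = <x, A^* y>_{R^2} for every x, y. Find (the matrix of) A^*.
A^* = A^T =
[[0, 2],
 [3, -3]]

For real matrices with standard dot products, the defining identity <Ax, y> = <x, A^* y> gives (Ax)^T y = x^T (A^*) y, i.e. x^T A^T y = x^T (A^*) y. Since this holds for all x, y, we must have A^* = A^T. Therefore
A^* =
[[0, 2],
 [3, -3]].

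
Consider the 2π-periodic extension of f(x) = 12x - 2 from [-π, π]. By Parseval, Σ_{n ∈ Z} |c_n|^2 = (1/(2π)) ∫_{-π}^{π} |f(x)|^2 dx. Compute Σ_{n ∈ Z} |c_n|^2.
Σ |c_n|^2 = 48π^2 + 4

Expand and integrate term by term over [-π, π]:
  ∫ (12x)^2 dx = 144·(2π^3/3); ∫ 2·12·(-2)·x dx = 0 (odd integrand); ∫ (-2)^2 dx = 4·2π.
So (1/(2π)) ∫_{-π}^{π} (12x - 2)^2 dx = 144π^2/3 + 4 = 48π^2 + 4.
Parseval ⇒ Σ |c_n|^2 = 48π^2 + 4.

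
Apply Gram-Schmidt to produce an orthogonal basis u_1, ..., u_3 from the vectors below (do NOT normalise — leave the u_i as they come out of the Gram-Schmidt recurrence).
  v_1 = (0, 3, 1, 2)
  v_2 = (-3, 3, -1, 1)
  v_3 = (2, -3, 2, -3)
Orthogonal basis:
  u_1 = (0, 3, 1, 2)
  u_2 = (-3, 6/7, -12/7, -3/7)
  u_3 = (-1/2, 1/2, 3/2, -3/2)

Apply the Gram-Schmidt recurrence
  u_1 = v_1
  u_i = v_i − Σ_{j<i} ((v_i · u_j) / (u_j · u_j)) · u_j.

Step by step this gives:
  u_1 = (0, 3, 1, 2)
  u_2 = (-3, 6/7, -12/7, -3/7)
  u_3 = (-1/2, 1/2, 3/2, -3/2)

Orthogonality check:
  u_2 · u_1 = 0 (should be 0)
  u_3 · u_1 = 0 (should be 0)
  u_3 · u_2 = 0 (should be 0)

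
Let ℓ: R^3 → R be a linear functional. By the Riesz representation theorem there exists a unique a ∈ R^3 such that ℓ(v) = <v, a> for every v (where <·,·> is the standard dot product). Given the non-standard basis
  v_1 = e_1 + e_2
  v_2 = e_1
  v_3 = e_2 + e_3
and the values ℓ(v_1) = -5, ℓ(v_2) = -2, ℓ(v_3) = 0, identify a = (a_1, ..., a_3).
a = (-2, -3, 3)

Write a = (a_1, ..., a_3) in the standard basis. For each basis vector v_i, ℓ(v_i) = <v_i, a> is a linear equation in the a_j's. Collect the n equations into a matrix system V a = ℓ, where row i of V is v_i (expressed in the standard basis). Since V is invertible (lower-triangular with 1s on the diagonal, up to permutation), solve by back-substitution:
  V =
[[1, 1, 0],
 [1, 0, 0],
 [0, 1, 1]]
  V a = (-5, -2, 0)
Solving gives a = (-2, -3, 3).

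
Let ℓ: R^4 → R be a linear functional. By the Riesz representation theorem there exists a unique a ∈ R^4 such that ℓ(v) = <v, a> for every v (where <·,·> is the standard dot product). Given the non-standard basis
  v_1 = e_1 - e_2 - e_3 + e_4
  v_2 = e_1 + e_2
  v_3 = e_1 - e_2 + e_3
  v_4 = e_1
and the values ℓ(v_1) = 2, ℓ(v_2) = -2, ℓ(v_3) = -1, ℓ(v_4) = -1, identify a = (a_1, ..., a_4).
a = (-1, -1, -1, 1)

Write a = (a_1, ..., a_4) in the standard basis. For each basis vector v_i, ℓ(v_i) = <v_i, a> is a linear equation in the a_j's. Collect the n equations into a matrix system V a = ℓ, where row i of V is v_i (expressed in the standard basis). Since V is invertible (lower-triangular with 1s on the diagonal, up to permutation), solve by back-substitution:
  V =
[[1, -1, -1, 1],
 [1, 1, 0, 0],
 [1, -1, 1, 0],
 [1, 0, 0, 0]]
  V a = (2, -2, -1, -1)
Solving gives a = (-1, -1, -1, 1).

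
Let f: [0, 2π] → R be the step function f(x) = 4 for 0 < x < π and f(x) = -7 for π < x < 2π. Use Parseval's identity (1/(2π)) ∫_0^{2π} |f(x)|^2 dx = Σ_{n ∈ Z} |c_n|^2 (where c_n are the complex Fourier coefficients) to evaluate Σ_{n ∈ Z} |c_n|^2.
Σ |c_n|^2 = 65/2

Parseval equates the L^2 energy of f (normalised by 1/(2π)) with the ℓ^2 sum of its Fourier coefficients: (1/(2π)) ∫_0^{2π} |f|^2 = Σ |c_n|^2.
Compute the left side: (1/(2π)) [∫_0^π 4^2 dx + ∫_π^{2π} (-7)^2 dx] = (1/(2π)) · (16π + 49π) = (16 + 49)/2 = 65/2.
So Σ_{n ∈ Z} |c_n|^2 = 65/2.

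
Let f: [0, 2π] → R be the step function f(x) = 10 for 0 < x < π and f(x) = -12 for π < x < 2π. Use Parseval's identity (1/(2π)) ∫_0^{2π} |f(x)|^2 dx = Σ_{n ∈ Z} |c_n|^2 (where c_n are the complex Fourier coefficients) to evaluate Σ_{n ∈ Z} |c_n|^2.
Σ |c_n|^2 = 122

Parseval equates the L^2 energy of f (normalised by 1/(2π)) with the ℓ^2 sum of its Fourier coefficients: (1/(2π)) ∫_0^{2π} |f|^2 = Σ |c_n|^2.
Compute the left side: (1/(2π)) [∫_0^π 10^2 dx + ∫_π^{2π} (-12)^2 dx] = (1/(2π)) · (100π + 144π) = (100 + 144)/2 = 122.
So Σ_{n ∈ Z} |c_n|^2 = 122.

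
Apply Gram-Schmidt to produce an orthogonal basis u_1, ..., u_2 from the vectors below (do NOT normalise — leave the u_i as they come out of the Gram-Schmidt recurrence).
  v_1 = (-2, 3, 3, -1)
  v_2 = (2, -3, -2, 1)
Orthogonal basis:
  u_1 = (-2, 3, 3, -1)
  u_2 = (6/23, -9/23, 14/23, 3/23)

Apply the Gram-Schmidt recurrence
  u_1 = v_1
  u_i = v_i − Σ_{j<i} ((v_i · u_j) / (u_j · u_j)) · u_j.

Step by step this gives:
  u_1 = (-2, 3, 3, -1)
  u_2 = (6/23, -9/23, 14/23, 3/23)

Orthogonality check:
  u_2 · u_1 = 0 (should be 0)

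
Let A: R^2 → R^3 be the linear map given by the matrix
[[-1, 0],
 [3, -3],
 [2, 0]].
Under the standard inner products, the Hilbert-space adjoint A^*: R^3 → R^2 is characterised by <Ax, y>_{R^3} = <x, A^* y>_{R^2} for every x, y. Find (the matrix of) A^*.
A^* = A^T =
[[-1, 3, 2],
 [0, -3, 0]]

For real matrices with standard dot products, the defining identity <Ax, y> = <x, A^* y> gives (Ax)^T y = x^T (A^*) y, i.e. x^T A^T y = x^T (A^*) y. Since this holds for all x, y, we must have A^* = A^T. Therefore
A^* =
[[-1, 3, 2],
 [0, -3, 0]].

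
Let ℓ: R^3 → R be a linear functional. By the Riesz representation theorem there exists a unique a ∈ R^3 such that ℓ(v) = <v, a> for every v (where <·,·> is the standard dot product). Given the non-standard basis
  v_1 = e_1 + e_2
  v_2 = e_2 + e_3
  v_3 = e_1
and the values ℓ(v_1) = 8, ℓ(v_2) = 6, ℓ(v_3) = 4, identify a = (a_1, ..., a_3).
a = (4, 4, 2)

Write a = (a_1, ..., a_3) in the standard basis. For each basis vector v_i, ℓ(v_i) = <v_i, a> is a linear equation in the a_j's. Collect the n equations into a matrix system V a = ℓ, where row i of V is v_i (expressed in the standard basis). Since V is invertible (lower-triangular with 1s on the diagonal, up to permutation), solve by back-substitution:
  V =
[[1, 1, 0],
 [0, 1, 1],
 [1, 0, 0]]
  V a = (8, 6, 4)
Solving gives a = (4, 4, 2).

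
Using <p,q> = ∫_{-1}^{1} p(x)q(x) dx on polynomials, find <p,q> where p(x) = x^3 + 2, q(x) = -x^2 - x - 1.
<p,q> = -86/15

Expand the product: p(x)·q(x) = -x^5 - x^4 - x^3 - 2*x^2 - 2*x - 2.
∫_{-1}^{1} of each monomial x^k gives [2/(k+1) if k even, 0 if k odd]. Integrating term-by-term (or equivalently evaluating the antiderivative F(x) = -x^6/6 - x^5/5 - x^4/4 - 2*x^3/3 - x^2 - 2*x at the endpoints):
  F(1) − F(−1) = -257/60 − (29/20) = -86/15.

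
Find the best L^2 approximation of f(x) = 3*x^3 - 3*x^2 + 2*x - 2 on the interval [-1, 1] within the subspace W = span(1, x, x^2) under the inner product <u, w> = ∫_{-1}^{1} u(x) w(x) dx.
g(x) = -3*x^2 + 19*x/5 - 2

The best approximation g ∈ W is the orthogonal projection of f onto W. Writing g = a_0 + a_1 x + a_2 x^2, the coefficients solve the normal equations G · a = b where
  G_{ij} = <φ_i, φ_j> and b_i = <f, φ_i>, with φ_0 = 1, φ_1 = x, φ_2 = x^2.
G =
  [2, 0, 2/3]
  [0, 2/3, 0]
  [2/3, 0, 2/5],
b = (-6, 38/15, -38/15).
Solving gives a_0 = -2, a_1 = 19/5, a_2 = -3, so
  g(x) = -3*x^2 + 19*x/5 - 2.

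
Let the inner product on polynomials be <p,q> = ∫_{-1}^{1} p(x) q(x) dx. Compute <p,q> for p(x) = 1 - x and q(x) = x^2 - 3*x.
<p,q> = 8/3

Expand the product: p(x)·q(x) = -x^3 + 4*x^2 - 3*x.
∫_{-1}^{1} of each monomial x^k gives [2/(k+1) if k even, 0 if k odd]. Integrating term-by-term (or equivalently evaluating the antiderivative F(x) = -x^4/4 + 4*x^3/3 - 3*x^2/2 at the endpoints):
  F(1) − F(−1) = -5/12 − (-37/12) = 8/3.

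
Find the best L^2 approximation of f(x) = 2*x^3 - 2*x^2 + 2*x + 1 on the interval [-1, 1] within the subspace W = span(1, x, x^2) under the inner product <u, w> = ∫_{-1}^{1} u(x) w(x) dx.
g(x) = -2*x^2 + 16*x/5 + 1

The best approximation g ∈ W is the orthogonal projection of f onto W. Writing g = a_0 + a_1 x + a_2 x^2, the coefficients solve the normal equations G · a = b where
  G_{ij} = <φ_i, φ_j> and b_i = <f, φ_i>, with φ_0 = 1, φ_1 = x, φ_2 = x^2.
G =
  [2, 0, 2/3]
  [0, 2/3, 0]
  [2/3, 0, 2/5],
b = (2/3, 32/15, -2/15).
Solving gives a_0 = 1, a_1 = 16/5, a_2 = -2, so
  g(x) = -2*x^2 + 16*x/5 + 1.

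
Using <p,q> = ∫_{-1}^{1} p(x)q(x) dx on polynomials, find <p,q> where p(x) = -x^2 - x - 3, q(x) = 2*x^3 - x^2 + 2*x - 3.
<p,q> = 304/15

Expand the product: p(x)·q(x) = -2*x^5 - x^4 - 7*x^3 + 4*x^2 - 3*x + 9.
∫_{-1}^{1} of each monomial x^k gives [2/(k+1) if k even, 0 if k odd]. Integrating term-by-term (or equivalently evaluating the antiderivative F(x) = -x^6/3 - x^5/5 - 7*x^4/4 + 4*x^3/3 - 3*x^2/2 + 9*x at the endpoints):
  F(1) − F(−1) = 131/20 − (-823/60) = 304/15.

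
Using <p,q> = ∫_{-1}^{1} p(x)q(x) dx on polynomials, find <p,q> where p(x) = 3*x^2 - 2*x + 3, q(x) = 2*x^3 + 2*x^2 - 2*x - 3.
<p,q> = -248/15

Expand the product: p(x)·q(x) = 6*x^5 + 2*x^4 - 4*x^3 + x^2 - 9.
∫_{-1}^{1} of each monomial x^k gives [2/(k+1) if k even, 0 if k odd]. Integrating term-by-term (or equivalently evaluating the antiderivative F(x) = x^6 + 2*x^5/5 - x^4 + x^3/3 - 9*x at the endpoints):
  F(1) − F(−1) = -124/15 − (124/15) = -248/15.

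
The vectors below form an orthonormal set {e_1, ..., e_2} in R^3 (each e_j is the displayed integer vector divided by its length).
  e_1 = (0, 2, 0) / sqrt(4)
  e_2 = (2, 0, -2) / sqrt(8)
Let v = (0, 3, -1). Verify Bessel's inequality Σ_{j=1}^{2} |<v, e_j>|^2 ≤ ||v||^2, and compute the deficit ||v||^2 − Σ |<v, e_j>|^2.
Σ |<v, e_j>|^2 = 19/2; ||v||^2 = 10; deficit = 1/2

Write each e_j = u_j / sqrt(<u_j, u_j>) where u_j is the displayed integer vector. Then <v, e_j> = <v, u_j> / sqrt(<u_j, u_j>), so |<v, e_j>|^2 = <v, u_j>^2 / <u_j, u_j>.
Coefficients: <v, e_1> = 6/sqrt(4), <v, e_2> = 2/sqrt(8).
Square and sum: Σ |<v, e_j>|^2 = 19/2.
Compute ||v||^2 = v·v = 10.
Deficit = 10 − 19/2 = 1/2 ≥ 0, confirming Bessel's inequality. (The deficit equals ||v − Σ <v,e_j> e_j||^2, the squared distance from v to span{e_j}.)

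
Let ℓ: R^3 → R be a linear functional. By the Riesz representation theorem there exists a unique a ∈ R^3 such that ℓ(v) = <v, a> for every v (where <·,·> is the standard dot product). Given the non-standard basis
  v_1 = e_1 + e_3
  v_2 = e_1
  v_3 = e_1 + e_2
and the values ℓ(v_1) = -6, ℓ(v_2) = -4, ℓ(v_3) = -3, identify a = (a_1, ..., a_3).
a = (-4, 1, -2)

Write a = (a_1, ..., a_3) in the standard basis. For each basis vector v_i, ℓ(v_i) = <v_i, a> is a linear equation in the a_j's. Collect the n equations into a matrix system V a = ℓ, where row i of V is v_i (expressed in the standard basis). Since V is invertible (lower-triangular with 1s on the diagonal, up to permutation), solve by back-substitution:
  V =
[[1, 0, 1],
 [1, 0, 0],
 [1, 1, 0]]
  V a = (-6, -4, -3)
Solving gives a = (-4, 1, -2).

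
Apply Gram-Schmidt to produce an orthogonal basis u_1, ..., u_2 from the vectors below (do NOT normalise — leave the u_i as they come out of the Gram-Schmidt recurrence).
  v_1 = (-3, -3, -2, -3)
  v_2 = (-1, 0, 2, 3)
Orthogonal basis:
  u_1 = (-3, -3, -2, -3)
  u_2 = (-61/31, -30/31, 42/31, 63/31)

Apply the Gram-Schmidt recurrence
  u_1 = v_1
  u_i = v_i − Σ_{j<i} ((v_i · u_j) / (u_j · u_j)) · u_j.

Step by step this gives:
  u_1 = (-3, -3, -2, -3)
  u_2 = (-61/31, -30/31, 42/31, 63/31)

Orthogonality check:
  u_2 · u_1 = 0 (should be 0)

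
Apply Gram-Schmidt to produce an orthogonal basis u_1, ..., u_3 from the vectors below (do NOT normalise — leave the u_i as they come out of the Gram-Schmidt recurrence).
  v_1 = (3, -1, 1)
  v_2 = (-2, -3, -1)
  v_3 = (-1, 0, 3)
Orthogonal basis:
  u_1 = (3, -1, 1)
  u_2 = (-10/11, -37/11, -7/11)
  u_3 = (-74/69, -37/138, 407/138)

Apply the Gram-Schmidt recurrence
  u_1 = v_1
  u_i = v_i − Σ_{j<i} ((v_i · u_j) / (u_j · u_j)) · u_j.

Step by step this gives:
  u_1 = (3, -1, 1)
  u_2 = (-10/11, -37/11, -7/11)
  u_3 = (-74/69, -37/138, 407/138)

Orthogonality check:
  u_2 · u_1 = 0 (should be 0)
  u_3 · u_1 = 0 (should be 0)
  u_3 · u_2 = 0 (should be 0)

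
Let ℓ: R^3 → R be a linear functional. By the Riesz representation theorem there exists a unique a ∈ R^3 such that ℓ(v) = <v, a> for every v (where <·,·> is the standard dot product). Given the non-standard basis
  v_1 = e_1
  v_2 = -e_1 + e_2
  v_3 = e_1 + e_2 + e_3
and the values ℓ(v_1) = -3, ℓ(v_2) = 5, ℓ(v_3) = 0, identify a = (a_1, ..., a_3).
a = (-3, 2, 1)

Write a = (a_1, ..., a_3) in the standard basis. For each basis vector v_i, ℓ(v_i) = <v_i, a> is a linear equation in the a_j's. Collect the n equations into a matrix system V a = ℓ, where row i of V is v_i (expressed in the standard basis). Since V is invertible (lower-triangular with 1s on the diagonal, up to permutation), solve by back-substitution:
  V =
[[1, 0, 0],
 [-1, 1, 0],
 [1, 1, 1]]
  V a = (-3, 5, 0)
Solving gives a = (-3, 2, 1).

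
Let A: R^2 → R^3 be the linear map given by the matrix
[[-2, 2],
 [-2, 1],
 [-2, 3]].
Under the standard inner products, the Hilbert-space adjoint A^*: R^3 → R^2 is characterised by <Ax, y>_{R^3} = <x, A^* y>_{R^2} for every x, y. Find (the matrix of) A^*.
A^* = A^T =
[[-2, -2, -2],
 [2, 1, 3]]

For real matrices with standard dot products, the defining identity <Ax, y> = <x, A^* y> gives (Ax)^T y = x^T (A^*) y, i.e. x^T A^T y = x^T (A^*) y. Since this holds for all x, y, we must have A^* = A^T. Therefore
A^* =
[[-2, -2, -2],
 [2, 1, 3]].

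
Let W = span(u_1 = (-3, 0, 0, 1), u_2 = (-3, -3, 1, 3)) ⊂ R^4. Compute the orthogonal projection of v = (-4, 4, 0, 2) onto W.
proj_W(v) = (-159/34, 81/34, -27/34, -1/34)

Set up U = [u_1 | ... | u_2] ∈ R^(4×2). The projector onto W = col(U) is P = U (U^T U)^(-1) U^T.
Compute U^T U =
  [10, 12]
  [12, 28],
and U^T v = (14, 6).
Solve U^T U · c = U^T v for the coefficients: c = (40/17, -27/34). The projection is proj_W(v) = U c.
Check: (v - proj_W(v)) · u_1 = 0  (should be 0).
Check: (v - proj_W(v)) · u_2 = 0  (should be 0).
Result: proj_W(v) = (-159/34, 81/34, -27/34, -1/34).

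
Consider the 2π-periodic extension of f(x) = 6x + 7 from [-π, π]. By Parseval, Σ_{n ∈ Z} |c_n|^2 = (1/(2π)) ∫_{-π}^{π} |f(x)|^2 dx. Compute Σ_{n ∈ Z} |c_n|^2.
Σ |c_n|^2 = 12π^2 + 49

Expand and integrate term by term over [-π, π]:
  ∫ (6x)^2 dx = 36·(2π^3/3); ∫ 2·6·(7)·x dx = 0 (odd integrand); ∫ 7^2 dx = 49·2π.
So (1/(2π)) ∫_{-π}^{π} (6x + 7)^2 dx = 36π^2/3 + 49 = 12π^2 + 49.
Parseval ⇒ Σ |c_n|^2 = 12π^2 + 49.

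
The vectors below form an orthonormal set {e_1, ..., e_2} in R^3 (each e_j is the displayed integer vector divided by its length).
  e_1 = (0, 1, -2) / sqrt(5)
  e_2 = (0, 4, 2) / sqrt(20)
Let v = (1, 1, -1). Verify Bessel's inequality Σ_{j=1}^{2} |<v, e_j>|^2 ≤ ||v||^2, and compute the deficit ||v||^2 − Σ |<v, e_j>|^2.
Σ |<v, e_j>|^2 = 2; ||v||^2 = 3; deficit = 1

Write each e_j = u_j / sqrt(<u_j, u_j>) where u_j is the displayed integer vector. Then <v, e_j> = <v, u_j> / sqrt(<u_j, u_j>), so |<v, e_j>|^2 = <v, u_j>^2 / <u_j, u_j>.
Coefficients: <v, e_1> = 3/sqrt(5), <v, e_2> = 2/sqrt(20).
Square and sum: Σ |<v, e_j>|^2 = 2.
Compute ||v||^2 = v·v = 3.
Deficit = 3 − 2 = 1 ≥ 0, confirming Bessel's inequality. (The deficit equals ||v − Σ <v,e_j> e_j||^2, the squared distance from v to span{e_j}.)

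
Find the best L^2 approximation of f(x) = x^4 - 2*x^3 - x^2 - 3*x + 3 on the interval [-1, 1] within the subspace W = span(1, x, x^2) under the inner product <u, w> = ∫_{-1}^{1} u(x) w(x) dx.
g(x) = -x^2/7 - 21*x/5 + 102/35

The best approximation g ∈ W is the orthogonal projection of f onto W. Writing g = a_0 + a_1 x + a_2 x^2, the coefficients solve the normal equations G · a = b where
  G_{ij} = <φ_i, φ_j> and b_i = <f, φ_i>, with φ_0 = 1, φ_1 = x, φ_2 = x^2.
G =
  [2, 0, 2/3]
  [0, 2/3, 0]
  [2/3, 0, 2/5],
b = (86/15, -14/5, 66/35).
Solving gives a_0 = 102/35, a_1 = -21/5, a_2 = -1/7, so
  g(x) = -x^2/7 - 21*x/5 + 102/35.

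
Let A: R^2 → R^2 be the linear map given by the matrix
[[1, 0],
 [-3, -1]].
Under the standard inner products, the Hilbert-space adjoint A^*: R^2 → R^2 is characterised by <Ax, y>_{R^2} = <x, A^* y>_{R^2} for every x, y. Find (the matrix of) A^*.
A^* = A^T =
[[1, -3],
 [0, -1]]

For real matrices with standard dot products, the defining identity <Ax, y> = <x, A^* y> gives (Ax)^T y = x^T (A^*) y, i.e. x^T A^T y = x^T (A^*) y. Since this holds for all x, y, we must have A^* = A^T. Therefore
A^* =
[[1, -3],
 [0, -1]].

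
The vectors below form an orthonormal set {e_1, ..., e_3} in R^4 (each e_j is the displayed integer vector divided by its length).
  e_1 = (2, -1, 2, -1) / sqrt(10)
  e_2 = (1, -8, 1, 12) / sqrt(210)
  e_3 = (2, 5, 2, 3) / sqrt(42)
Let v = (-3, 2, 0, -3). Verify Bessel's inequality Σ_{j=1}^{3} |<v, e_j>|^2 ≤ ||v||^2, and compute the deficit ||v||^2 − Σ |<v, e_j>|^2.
Σ |<v, e_j>|^2 = 35/2; ||v||^2 = 22; deficit = 9/2

Write each e_j = u_j / sqrt(<u_j, u_j>) where u_j is the displayed integer vector. Then <v, e_j> = <v, u_j> / sqrt(<u_j, u_j>), so |<v, e_j>|^2 = <v, u_j>^2 / <u_j, u_j>.
Coefficients: <v, e_1> = -5/sqrt(10), <v, e_2> = -55/sqrt(210), <v, e_3> = -5/sqrt(42).
Square and sum: Σ |<v, e_j>|^2 = 35/2.
Compute ||v||^2 = v·v = 22.
Deficit = 22 − 35/2 = 9/2 ≥ 0, confirming Bessel's inequality. (The deficit equals ||v − Σ <v,e_j> e_j||^2, the squared distance from v to span{e_j}.)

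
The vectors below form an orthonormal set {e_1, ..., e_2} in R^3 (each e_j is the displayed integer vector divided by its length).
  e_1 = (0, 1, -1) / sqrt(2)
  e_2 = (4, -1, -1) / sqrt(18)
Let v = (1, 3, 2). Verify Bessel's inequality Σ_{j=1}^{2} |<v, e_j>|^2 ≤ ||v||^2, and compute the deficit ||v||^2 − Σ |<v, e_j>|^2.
Σ |<v, e_j>|^2 = 5/9; ||v||^2 = 14; deficit = 121/9

Write each e_j = u_j / sqrt(<u_j, u_j>) where u_j is the displayed integer vector. Then <v, e_j> = <v, u_j> / sqrt(<u_j, u_j>), so |<v, e_j>|^2 = <v, u_j>^2 / <u_j, u_j>.
Coefficients: <v, e_1> = 1/sqrt(2), <v, e_2> = -1/sqrt(18).
Square and sum: Σ |<v, e_j>|^2 = 5/9.
Compute ||v||^2 = v·v = 14.
Deficit = 14 − 5/9 = 121/9 ≥ 0, confirming Bessel's inequality. (The deficit equals ||v − Σ <v,e_j> e_j||^2, the squared distance from v to span{e_j}.)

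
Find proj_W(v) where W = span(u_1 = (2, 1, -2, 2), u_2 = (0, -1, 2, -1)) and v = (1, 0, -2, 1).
proj_W(v) = (26/29, 22/29, -44/29, 35/29)

Set up U = [u_1 | ... | u_2] ∈ R^(4×2). The projector onto W = col(U) is P = U (U^T U)^(-1) U^T.
Compute U^T U =
  [13, -7]
  [-7, 6],
and U^T v = (8, -5).
Solve U^T U · c = U^T v for the coefficients: c = (13/29, -9/29). The projection is proj_W(v) = U c.
Check: (v - proj_W(v)) · u_1 = 0  (should be 0).
Check: (v - proj_W(v)) · u_2 = 0  (should be 0).
Result: proj_W(v) = (26/29, 22/29, -44/29, 35/29).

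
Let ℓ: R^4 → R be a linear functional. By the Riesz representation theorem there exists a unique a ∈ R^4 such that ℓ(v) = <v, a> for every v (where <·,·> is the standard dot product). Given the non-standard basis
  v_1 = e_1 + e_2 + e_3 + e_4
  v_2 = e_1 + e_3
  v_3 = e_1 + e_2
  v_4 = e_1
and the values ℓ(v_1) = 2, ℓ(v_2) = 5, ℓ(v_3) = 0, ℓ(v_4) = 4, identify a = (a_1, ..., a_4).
a = (4, -4, 1, 1)

Write a = (a_1, ..., a_4) in the standard basis. For each basis vector v_i, ℓ(v_i) = <v_i, a> is a linear equation in the a_j's. Collect the n equations into a matrix system V a = ℓ, where row i of V is v_i (expressed in the standard basis). Since V is invertible (lower-triangular with 1s on the diagonal, up to permutation), solve by back-substitution:
  V =
[[1, 1, 1, 1],
 [1, 0, 1, 0],
 [1, 1, 0, 0],
 [1, 0, 0, 0]]
  V a = (2, 5, 0, 4)
Solving gives a = (4, -4, 1, 1).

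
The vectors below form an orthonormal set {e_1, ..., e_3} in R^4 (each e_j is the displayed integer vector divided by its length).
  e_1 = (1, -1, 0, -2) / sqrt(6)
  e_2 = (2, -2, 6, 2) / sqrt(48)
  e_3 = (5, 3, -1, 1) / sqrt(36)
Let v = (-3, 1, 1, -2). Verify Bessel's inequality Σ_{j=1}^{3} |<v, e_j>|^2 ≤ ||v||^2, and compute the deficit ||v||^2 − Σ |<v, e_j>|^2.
Σ |<v, e_j>|^2 = 7; ||v||^2 = 15; deficit = 8

Write each e_j = u_j / sqrt(<u_j, u_j>) where u_j is the displayed integer vector. Then <v, e_j> = <v, u_j> / sqrt(<u_j, u_j>), so |<v, e_j>|^2 = <v, u_j>^2 / <u_j, u_j>.
Coefficients: <v, e_1> = 0/sqrt(6), <v, e_2> = -6/sqrt(48), <v, e_3> = -15/sqrt(36).
Square and sum: Σ |<v, e_j>|^2 = 7.
Compute ||v||^2 = v·v = 15.
Deficit = 15 − 7 = 8 ≥ 0, confirming Bessel's inequality. (The deficit equals ||v − Σ <v,e_j> e_j||^2, the squared distance from v to span{e_j}.)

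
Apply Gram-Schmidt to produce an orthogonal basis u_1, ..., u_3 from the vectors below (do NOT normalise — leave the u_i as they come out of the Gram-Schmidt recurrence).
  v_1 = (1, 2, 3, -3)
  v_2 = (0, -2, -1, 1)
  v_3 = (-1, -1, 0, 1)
Orthogonal basis:
  u_1 = (1, 2, 3, -3)
  u_2 = (10/23, -26/23, 7/23, -7/23)
  u_3 = (-16/19, -4/19, 27/38, 11/38)

Apply the Gram-Schmidt recurrence
  u_1 = v_1
  u_i = v_i − Σ_{j<i} ((v_i · u_j) / (u_j · u_j)) · u_j.

Step by step this gives:
  u_1 = (1, 2, 3, -3)
  u_2 = (10/23, -26/23, 7/23, -7/23)
  u_3 = (-16/19, -4/19, 27/38, 11/38)

Orthogonality check:
  u_2 · u_1 = 0 (should be 0)
  u_3 · u_1 = 0 (should be 0)
  u_3 · u_2 = 0 (should be 0)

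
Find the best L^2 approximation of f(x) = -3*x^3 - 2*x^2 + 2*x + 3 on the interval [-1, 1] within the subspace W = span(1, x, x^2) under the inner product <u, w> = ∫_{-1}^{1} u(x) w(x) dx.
g(x) = -2*x^2 + x/5 + 3

The best approximation g ∈ W is the orthogonal projection of f onto W. Writing g = a_0 + a_1 x + a_2 x^2, the coefficients solve the normal equations G · a = b where
  G_{ij} = <φ_i, φ_j> and b_i = <f, φ_i>, with φ_0 = 1, φ_1 = x, φ_2 = x^2.
G =
  [2, 0, 2/3]
  [0, 2/3, 0]
  [2/3, 0, 2/5],
b = (14/3, 2/15, 6/5).
Solving gives a_0 = 3, a_1 = 1/5, a_2 = -2, so
  g(x) = -2*x^2 + x/5 + 3.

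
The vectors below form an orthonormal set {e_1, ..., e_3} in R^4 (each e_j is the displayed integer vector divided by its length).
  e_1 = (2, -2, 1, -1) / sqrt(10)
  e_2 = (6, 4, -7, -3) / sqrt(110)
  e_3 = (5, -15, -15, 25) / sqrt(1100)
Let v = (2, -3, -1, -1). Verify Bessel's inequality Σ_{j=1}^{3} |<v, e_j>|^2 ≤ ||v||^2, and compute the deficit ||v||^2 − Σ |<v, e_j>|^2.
Σ |<v, e_j>|^2 = 51/4; ||v||^2 = 15; deficit = 9/4

Write each e_j = u_j / sqrt(<u_j, u_j>) where u_j is the displayed integer vector. Then <v, e_j> = <v, u_j> / sqrt(<u_j, u_j>), so |<v, e_j>|^2 = <v, u_j>^2 / <u_j, u_j>.
Coefficients: <v, e_1> = 10/sqrt(10), <v, e_2> = 10/sqrt(110), <v, e_3> = 45/sqrt(1100).
Square and sum: Σ |<v, e_j>|^2 = 51/4.
Compute ||v||^2 = v·v = 15.
Deficit = 15 − 51/4 = 9/4 ≥ 0, confirming Bessel's inequality. (The deficit equals ||v − Σ <v,e_j> e_j||^2, the squared distance from v to span{e_j}.)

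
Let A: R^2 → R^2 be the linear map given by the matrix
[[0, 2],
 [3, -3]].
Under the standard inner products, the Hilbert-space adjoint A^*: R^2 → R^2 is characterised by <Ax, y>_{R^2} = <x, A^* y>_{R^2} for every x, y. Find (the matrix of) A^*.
A^* = A^T =
[[0, 3],
 [2, -3]]

For real matrices with standard dot products, the defining identity <Ax, y> = <x, A^* y> gives (Ax)^T y = x^T (A^*) y, i.e. x^T A^T y = x^T (A^*) y. Since this holds for all x, y, we must have A^* = A^T. Therefore
A^* =
[[0, 3],
 [2, -3]].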